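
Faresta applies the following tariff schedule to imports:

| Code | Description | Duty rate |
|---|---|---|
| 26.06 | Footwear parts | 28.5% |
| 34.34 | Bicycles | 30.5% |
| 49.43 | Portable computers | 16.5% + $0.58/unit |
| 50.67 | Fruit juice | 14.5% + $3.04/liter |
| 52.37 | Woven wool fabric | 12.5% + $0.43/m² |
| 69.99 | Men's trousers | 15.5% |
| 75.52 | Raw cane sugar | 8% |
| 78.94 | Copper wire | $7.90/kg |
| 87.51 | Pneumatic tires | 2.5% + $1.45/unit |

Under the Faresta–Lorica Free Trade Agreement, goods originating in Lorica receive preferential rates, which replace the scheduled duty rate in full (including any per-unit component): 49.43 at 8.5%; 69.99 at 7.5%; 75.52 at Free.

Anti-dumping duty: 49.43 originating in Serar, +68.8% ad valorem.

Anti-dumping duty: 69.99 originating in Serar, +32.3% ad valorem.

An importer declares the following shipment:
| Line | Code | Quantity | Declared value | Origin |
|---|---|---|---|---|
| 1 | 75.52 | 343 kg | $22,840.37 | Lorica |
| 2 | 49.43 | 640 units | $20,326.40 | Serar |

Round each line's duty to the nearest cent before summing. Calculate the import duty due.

$17,709.62

Line 1 (75.52, Lorica, 343 kg, $22,840.37):
Base rate for 75.52 is 8%.
Origin Lorica qualifies under the Faresta–Lorica agreement and 75.52 is covered: preferential rate Free applies instead.
Duty = $22,840.37 × 0% = $0.00.
Line 2 (49.43, Serar, 640 units, $20,326.40):
Base rate for 49.43 is 16.5% + $0.58/unit.
49.43 has an FTA preferential rate, but origin Serar is not Lorica; base rate stands.
Additional duty on 49.43 from Serar: +68.8%. Applied ad valorem rate: 16.5% + 68.8% = 85.3%.
Duty = $20,326.40 × 85.3% + 640 × $0.58 = $17,709.62.
Total = $0.00 + $17,709.62 = $17,709.62.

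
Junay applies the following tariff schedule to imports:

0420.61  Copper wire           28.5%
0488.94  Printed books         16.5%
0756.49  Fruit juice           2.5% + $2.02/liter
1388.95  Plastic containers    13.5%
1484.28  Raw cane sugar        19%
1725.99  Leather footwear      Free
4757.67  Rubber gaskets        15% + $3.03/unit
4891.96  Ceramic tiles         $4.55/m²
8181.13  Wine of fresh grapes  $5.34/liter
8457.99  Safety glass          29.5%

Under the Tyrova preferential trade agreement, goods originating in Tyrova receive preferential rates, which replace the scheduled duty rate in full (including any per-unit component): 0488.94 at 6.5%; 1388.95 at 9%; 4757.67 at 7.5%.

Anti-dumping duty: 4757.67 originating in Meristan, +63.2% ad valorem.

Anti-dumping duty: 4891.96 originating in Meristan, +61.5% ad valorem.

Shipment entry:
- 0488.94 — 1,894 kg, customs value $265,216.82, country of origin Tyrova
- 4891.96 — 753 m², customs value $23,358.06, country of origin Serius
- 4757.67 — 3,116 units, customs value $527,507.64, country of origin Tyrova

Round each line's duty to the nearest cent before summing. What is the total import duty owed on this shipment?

Line 1 (0488.94, Tyrova, 1,894 kg, $265,216.82):
Base rate for 0488.94 is 16.5%.
Origin Tyrova qualifies under the Junay–Tyrova agreement and 0488.94 is covered: preferential rate 6.5% applies instead.
Duty = $265,216.82 × 6.5% = $17,239.09.
Line 2 (4891.96, Serius, 753 m², $23,358.06):
Base rate for 4891.96 is $4.55/m².
The additional-duty order on 4891.96 targets Meristan, not Serius; it does not apply.
Duty = 753 × $4.55 = $3,426.15.
Line 3 (4757.67, Tyrova, 3,116 units, $527,507.64):
Base rate for 4757.67 is 15% + $3.03/unit.
Origin Tyrova qualifies under the Junay–Tyrova agreement and 4757.67 is covered: preferential rate 7.5% applies instead.
The additional-duty order on 4757.67 targets Meristan, not Tyrova; it does not apply.
Duty = $527,507.64 × 7.5% = $39,563.07.
Total = $17,239.09 + $3,426.15 + $39,563.07 = $60,228.31.

$60,228.31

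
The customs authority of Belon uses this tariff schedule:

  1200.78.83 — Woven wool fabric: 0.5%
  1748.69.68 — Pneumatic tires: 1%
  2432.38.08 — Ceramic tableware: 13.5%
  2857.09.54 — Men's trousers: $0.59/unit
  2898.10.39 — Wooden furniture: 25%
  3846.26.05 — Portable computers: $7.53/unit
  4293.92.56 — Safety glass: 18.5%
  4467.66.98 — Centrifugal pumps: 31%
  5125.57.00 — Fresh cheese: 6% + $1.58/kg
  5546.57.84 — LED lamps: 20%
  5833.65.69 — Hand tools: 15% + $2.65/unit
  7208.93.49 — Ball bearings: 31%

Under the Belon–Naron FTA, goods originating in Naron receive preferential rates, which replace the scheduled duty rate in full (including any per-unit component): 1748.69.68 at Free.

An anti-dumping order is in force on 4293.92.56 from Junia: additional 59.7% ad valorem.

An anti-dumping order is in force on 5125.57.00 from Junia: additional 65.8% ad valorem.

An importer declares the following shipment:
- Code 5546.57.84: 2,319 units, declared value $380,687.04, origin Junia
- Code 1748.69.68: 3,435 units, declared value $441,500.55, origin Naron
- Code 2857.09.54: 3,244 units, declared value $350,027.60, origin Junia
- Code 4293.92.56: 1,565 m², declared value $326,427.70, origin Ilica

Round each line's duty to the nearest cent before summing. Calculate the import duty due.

Line 1 (5546.57.84, Junia, 2,319 units, $380,687.04):
Base rate for 5546.57.84 is 20%.
Duty = $380,687.04 × 20% = $76,137.41.
Line 2 (1748.69.68, Naron, 3,435 units, $441,500.55):
Base rate for 1748.69.68 is 1%.
Origin Naron qualifies under the Belon–Naron agreement and 1748.69.68 is covered: preferential rate Free applies instead.
Duty = $441,500.55 × 0% = $0.00.
Line 3 (2857.09.54, Junia, 3,244 units, $350,027.60):
Base rate for 2857.09.54 is $0.59/unit.
Duty = 3,244 × $0.59 = $1,913.96.
Line 4 (4293.92.56, Ilica, 1,565 m², $326,427.70):
Base rate for 4293.92.56 is 18.5%.
The additional-duty order on 4293.92.56 targets Junia, not Ilica; it does not apply.
Duty = $326,427.70 × 18.5% = $60,389.12.
Total = $76,137.41 + $0.00 + $1,913.96 + $60,389.12 = $138,440.49.

$138,440.49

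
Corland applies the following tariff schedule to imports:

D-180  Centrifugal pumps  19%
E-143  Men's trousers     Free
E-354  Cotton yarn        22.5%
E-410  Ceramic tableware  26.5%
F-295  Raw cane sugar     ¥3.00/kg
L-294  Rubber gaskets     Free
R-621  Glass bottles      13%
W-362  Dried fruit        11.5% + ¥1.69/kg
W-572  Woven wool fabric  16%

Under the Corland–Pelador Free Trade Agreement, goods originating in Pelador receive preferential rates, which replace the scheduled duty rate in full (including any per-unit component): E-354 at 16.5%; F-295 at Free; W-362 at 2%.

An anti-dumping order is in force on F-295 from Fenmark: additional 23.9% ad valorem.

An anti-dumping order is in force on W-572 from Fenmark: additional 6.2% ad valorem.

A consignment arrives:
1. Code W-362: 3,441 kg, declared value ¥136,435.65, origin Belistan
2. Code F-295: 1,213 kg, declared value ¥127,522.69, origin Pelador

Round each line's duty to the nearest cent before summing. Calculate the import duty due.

¥21,505.39

Line 1 (W-362, Belistan, 3,441 kg, ¥136,435.65):
Base rate for W-362 is 11.5% + ¥1.69/kg.
W-362 has an FTA preferential rate, but origin Belistan is not Pelador; base rate stands.
Duty = ¥136,435.65 × 11.5% + 3,441 × ¥1.69 = ¥21,505.39.
Line 2 (F-295, Pelador, 1,213 kg, ¥127,522.69):
Base rate for F-295 is ¥3.00/kg.
Origin Pelador qualifies under the Corland–Pelador agreement and F-295 is covered: preferential rate Free applies instead.
The additional-duty order on F-295 targets Fenmark, not Pelador; it does not apply.
Duty = ¥127,522.69 × 0% = ¥0.00.
Total = ¥21,505.39 + ¥0.00 = ¥21,505.39.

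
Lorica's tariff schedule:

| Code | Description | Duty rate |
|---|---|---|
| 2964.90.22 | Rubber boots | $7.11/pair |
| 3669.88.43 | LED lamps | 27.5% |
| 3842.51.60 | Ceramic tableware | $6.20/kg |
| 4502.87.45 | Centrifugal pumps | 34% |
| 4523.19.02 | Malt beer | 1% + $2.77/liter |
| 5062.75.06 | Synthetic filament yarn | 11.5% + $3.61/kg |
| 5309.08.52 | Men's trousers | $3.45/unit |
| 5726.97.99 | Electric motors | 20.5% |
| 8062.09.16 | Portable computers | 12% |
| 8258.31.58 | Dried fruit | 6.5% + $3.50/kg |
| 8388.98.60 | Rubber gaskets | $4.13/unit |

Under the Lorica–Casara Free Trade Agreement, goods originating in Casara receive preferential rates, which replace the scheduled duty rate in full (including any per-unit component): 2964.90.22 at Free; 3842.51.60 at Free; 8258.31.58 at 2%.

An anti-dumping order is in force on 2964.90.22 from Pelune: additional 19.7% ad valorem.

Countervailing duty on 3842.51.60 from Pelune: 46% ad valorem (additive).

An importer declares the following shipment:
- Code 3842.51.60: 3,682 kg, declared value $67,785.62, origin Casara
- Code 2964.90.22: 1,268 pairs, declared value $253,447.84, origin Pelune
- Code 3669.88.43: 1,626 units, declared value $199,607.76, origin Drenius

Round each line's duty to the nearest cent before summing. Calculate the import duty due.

Line 1 (3842.51.60, Casara, 3,682 kg, $67,785.62):
Base rate for 3842.51.60 is $6.20/kg.
Origin Casara qualifies under the Lorica–Casara agreement and 3842.51.60 is covered: preferential rate Free applies instead.
The additional-duty order on 3842.51.60 targets Pelune, not Casara; it does not apply.
Duty = $67,785.62 × 0% = $0.00.
Line 2 (2964.90.22, Pelune, 1,268 pairs, $253,447.84):
Base rate for 2964.90.22 is $7.11/pair.
2964.90.22 has an FTA preferential rate, but origin Pelune is not Casara; base rate stands.
Additional duty on 2964.90.22 from Pelune: +19.7% ad valorem. Applied ad valorem rate = 19.7%.
Duty = $253,447.84 × 19.7% + 1,268 × $7.11 = $58,944.70.
Line 3 (3669.88.43, Drenius, 1,626 units, $199,607.76):
Base rate for 3669.88.43 is 27.5%.
Duty = $199,607.76 × 27.5% = $54,892.13.
Total = $0.00 + $58,944.70 + $54,892.13 = $113,836.83.

$113,836.83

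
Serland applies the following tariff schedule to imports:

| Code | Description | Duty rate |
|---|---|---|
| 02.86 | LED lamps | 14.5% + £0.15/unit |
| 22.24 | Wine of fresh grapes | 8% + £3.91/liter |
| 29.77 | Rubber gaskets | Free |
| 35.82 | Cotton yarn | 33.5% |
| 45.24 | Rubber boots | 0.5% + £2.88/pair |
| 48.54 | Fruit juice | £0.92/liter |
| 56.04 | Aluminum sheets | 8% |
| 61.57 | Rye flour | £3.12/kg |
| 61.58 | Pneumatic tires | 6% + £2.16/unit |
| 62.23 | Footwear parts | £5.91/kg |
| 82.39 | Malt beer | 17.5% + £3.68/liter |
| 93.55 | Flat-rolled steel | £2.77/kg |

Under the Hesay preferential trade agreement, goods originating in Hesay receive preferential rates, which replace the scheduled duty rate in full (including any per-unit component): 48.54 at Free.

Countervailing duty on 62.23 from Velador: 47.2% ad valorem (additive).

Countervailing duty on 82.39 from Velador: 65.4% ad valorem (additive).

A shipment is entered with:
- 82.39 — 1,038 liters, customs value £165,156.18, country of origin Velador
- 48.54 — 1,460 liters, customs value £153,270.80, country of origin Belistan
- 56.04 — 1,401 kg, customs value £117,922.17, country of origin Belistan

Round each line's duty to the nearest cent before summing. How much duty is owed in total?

£151,511.28

Line 1 (82.39, Velador, 1,038 liters, £165,156.18):
Base rate for 82.39 is 17.5% + £3.68/liter.
Additional duty on 82.39 from Velador: +65.4%. Applied ad valorem rate: 17.5% + 65.4% = 82.9%.
Duty = £165,156.18 × 82.9% + 1,038 × £3.68 = £140,734.31.
Line 2 (48.54, Belistan, 1,460 liters, £153,270.80):
Base rate for 48.54 is £0.92/liter.
48.54 has an FTA preferential rate, but origin Belistan is not Hesay; base rate stands.
Duty = 1,460 × £0.92 = £1,343.20.
Line 3 (56.04, Belistan, 1,401 kg, £117,922.17):
Base rate for 56.04 is 8%.
Duty = £117,922.17 × 8% = £9,433.77.
Total = £140,734.31 + £1,343.20 + £9,433.77 = £151,511.28.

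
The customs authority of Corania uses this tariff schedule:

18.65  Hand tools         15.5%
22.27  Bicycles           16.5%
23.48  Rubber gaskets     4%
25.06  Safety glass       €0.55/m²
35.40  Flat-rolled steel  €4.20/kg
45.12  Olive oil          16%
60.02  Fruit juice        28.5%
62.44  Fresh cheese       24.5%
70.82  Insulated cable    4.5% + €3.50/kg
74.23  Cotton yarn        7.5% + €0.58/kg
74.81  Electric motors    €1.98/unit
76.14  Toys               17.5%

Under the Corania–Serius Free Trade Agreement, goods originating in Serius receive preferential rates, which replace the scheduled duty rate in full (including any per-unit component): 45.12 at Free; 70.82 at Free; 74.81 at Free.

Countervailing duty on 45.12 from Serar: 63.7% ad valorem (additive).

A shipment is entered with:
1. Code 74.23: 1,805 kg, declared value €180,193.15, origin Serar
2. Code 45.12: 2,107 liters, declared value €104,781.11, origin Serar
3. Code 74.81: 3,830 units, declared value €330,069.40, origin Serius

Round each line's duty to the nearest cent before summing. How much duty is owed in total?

Line 1 (74.23, Serar, 1,805 kg, €180,193.15):
Base rate for 74.23 is 7.5% + €0.58/kg.
Duty = €180,193.15 × 7.5% + 1,805 × €0.58 = €14,561.39.
Line 2 (45.12, Serar, 2,107 liters, €104,781.11):
Base rate for 45.12 is 16%.
45.12 has an FTA preferential rate, but origin Serar is not Serius; base rate stands.
Additional duty on 45.12 from Serar: +63.7%. Applied ad valorem rate: 16% + 63.7% = 79.7%.
Duty = €104,781.11 × 79.7% = €83,510.54.
Line 3 (74.81, Serius, 3,830 units, €330,069.40):
Base rate for 74.81 is €1.98/unit.
Origin Serius qualifies under the Corania–Serius agreement and 74.81 is covered: preferential rate Free applies instead.
Duty = €330,069.40 × 0% = €0.00.
Total = €14,561.39 + €83,510.54 + €0.00 = €98,071.93.

€98,071.93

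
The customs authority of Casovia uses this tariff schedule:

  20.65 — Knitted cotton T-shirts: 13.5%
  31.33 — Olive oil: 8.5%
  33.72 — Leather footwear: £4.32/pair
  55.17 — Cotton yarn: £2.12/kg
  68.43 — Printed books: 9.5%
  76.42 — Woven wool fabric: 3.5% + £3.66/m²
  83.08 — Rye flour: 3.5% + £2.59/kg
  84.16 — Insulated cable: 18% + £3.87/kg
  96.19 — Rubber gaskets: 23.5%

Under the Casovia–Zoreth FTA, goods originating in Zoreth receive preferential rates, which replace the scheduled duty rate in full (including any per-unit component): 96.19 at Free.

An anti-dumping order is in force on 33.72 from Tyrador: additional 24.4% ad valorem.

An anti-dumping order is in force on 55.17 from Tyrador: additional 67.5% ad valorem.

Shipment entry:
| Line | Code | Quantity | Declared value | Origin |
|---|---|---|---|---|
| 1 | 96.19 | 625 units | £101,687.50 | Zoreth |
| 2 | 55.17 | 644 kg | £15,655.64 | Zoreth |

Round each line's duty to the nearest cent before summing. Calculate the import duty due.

Line 1 (96.19, Zoreth, 625 units, £101,687.50):
Base rate for 96.19 is 23.5%.
Origin Zoreth qualifies under the Casovia–Zoreth agreement and 96.19 is covered: preferential rate Free applies instead.
Duty = £101,687.50 × 0% = £0.00.
Line 2 (55.17, Zoreth, 644 kg, £15,655.64):
Base rate for 55.17 is £2.12/kg.
Origin Zoreth is the FTA partner but 55.17 is not on the preference list; base rate stands.
The additional-duty order on 55.17 targets Tyrador, not Zoreth; it does not apply.
Duty = 644 × £2.12 = £1,365.28.
Total = £0.00 + £1,365.28 = £1,365.28.

£1,365.28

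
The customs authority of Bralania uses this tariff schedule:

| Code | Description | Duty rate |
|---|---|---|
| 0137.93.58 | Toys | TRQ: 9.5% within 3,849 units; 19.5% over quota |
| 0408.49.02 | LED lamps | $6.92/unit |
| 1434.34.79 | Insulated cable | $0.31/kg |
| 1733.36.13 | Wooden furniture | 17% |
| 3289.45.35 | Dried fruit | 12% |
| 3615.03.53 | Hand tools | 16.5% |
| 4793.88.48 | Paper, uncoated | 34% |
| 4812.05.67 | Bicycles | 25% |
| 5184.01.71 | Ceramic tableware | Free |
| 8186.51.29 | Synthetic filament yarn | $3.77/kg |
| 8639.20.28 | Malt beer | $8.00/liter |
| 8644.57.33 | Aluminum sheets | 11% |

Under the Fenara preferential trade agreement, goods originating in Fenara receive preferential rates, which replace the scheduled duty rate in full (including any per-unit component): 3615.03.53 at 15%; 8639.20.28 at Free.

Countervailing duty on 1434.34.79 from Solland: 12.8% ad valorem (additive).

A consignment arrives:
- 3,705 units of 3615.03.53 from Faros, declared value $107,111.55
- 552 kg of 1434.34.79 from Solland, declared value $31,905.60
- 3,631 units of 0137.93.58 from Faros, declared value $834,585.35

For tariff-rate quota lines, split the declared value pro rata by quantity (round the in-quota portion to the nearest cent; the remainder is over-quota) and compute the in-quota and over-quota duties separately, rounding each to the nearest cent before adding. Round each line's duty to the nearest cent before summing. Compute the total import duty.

$101,214.06

Line 1 (3615.03.53, Faros, 3,705 units, $107,111.55):
Base rate for 3615.03.53 is 16.5%.
3615.03.53 has an FTA preferential rate, but origin Faros is not Fenara; base rate stands.
Duty = $107,111.55 × 16.5% = $17,673.41.
Line 2 (1434.34.79, Solland, 552 kg, $31,905.60):
Base rate for 1434.34.79 is $0.31/kg.
Additional duty on 1434.34.79 from Solland: +12.8% ad valorem. Applied ad valorem rate = 12.8%.
Duty = $31,905.60 × 12.8% + 552 × $0.31 = $4,255.04.
Line 3 (0137.93.58, Faros, 3,631 units, $834,585.35):
Code 0137.93.58 is under a tariff-rate quota (threshold 3,849 units). Quantity 3,631 units is within the quota, so the in-quota rate 9.5% applies to the full value.
Duty = $834,585.35 × 9.5% = $79,285.61.
Total = $17,673.41 + $4,255.04 + $79,285.61 = $101,214.06.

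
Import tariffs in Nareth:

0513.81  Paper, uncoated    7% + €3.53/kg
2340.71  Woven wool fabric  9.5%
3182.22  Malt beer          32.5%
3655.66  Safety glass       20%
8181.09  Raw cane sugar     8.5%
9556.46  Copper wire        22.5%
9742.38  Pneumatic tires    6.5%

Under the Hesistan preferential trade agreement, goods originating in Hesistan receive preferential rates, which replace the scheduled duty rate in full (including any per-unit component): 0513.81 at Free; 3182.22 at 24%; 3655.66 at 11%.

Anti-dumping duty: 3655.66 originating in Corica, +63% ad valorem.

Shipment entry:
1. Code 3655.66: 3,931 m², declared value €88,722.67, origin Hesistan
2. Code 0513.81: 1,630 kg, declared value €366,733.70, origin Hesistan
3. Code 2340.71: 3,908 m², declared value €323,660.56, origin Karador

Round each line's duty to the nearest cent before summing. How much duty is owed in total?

Line 1 (3655.66, Hesistan, 3,931 m², €88,722.67):
Base rate for 3655.66 is 20%.
Origin Hesistan qualifies under the Nareth–Hesistan agreement and 3655.66 is covered: preferential rate 11% applies instead.
The additional-duty order on 3655.66 targets Corica, not Hesistan; it does not apply.
Duty = €88,722.67 × 11% = €9,759.49.
Line 2 (0513.81, Hesistan, 1,630 kg, €366,733.70):
Base rate for 0513.81 is 7% + €3.53/kg.
Origin Hesistan qualifies under the Nareth–Hesistan agreement and 0513.81 is covered: preferential rate Free applies instead.
Duty = €366,733.70 × 0% = €0.00.
Line 3 (2340.71, Karador, 3,908 m², €323,660.56):
Base rate for 2340.71 is 9.5%.
Duty = €323,660.56 × 9.5% = €30,747.75.
Total = €9,759.49 + €0.00 + €30,747.75 = €40,507.24.

€40,507.24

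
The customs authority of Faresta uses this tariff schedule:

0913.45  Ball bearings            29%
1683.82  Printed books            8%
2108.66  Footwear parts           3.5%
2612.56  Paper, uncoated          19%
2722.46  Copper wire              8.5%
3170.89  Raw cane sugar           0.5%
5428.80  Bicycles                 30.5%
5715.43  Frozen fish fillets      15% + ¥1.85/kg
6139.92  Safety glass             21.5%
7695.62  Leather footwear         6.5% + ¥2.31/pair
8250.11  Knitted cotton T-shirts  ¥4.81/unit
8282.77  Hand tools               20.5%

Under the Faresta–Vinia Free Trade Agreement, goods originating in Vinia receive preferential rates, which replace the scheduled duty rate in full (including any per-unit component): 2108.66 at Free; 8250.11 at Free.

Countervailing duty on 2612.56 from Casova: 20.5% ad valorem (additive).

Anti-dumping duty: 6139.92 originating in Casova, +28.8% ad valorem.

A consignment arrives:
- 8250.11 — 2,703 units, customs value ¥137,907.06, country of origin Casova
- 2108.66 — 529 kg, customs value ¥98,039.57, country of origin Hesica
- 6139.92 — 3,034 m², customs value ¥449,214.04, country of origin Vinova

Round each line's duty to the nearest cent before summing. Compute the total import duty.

Line 1 (8250.11, Casova, 2,703 units, ¥137,907.06):
Base rate for 8250.11 is ¥4.81/unit.
8250.11 has an FTA preferential rate, but origin Casova is not Vinia; base rate stands.
Duty = 2,703 × ¥4.81 = ¥13,001.43.
Line 2 (2108.66, Hesica, 529 kg, ¥98,039.57):
Base rate for 2108.66 is 3.5%.
2108.66 has an FTA preferential rate, but origin Hesica is not Vinia; base rate stands.
Duty = ¥98,039.57 × 3.5% = ¥3,431.38.
Line 3 (6139.92, Vinova, 3,034 m², ¥449,214.04):
Base rate for 6139.92 is 21.5%.
The additional-duty order on 6139.92 targets Casova, not Vinova; it does not apply.
Duty = ¥449,214.04 × 21.5% = ¥96,581.02.
Total = ¥13,001.43 + ¥3,431.38 + ¥96,581.02 = ¥113,013.83.

¥113,013.83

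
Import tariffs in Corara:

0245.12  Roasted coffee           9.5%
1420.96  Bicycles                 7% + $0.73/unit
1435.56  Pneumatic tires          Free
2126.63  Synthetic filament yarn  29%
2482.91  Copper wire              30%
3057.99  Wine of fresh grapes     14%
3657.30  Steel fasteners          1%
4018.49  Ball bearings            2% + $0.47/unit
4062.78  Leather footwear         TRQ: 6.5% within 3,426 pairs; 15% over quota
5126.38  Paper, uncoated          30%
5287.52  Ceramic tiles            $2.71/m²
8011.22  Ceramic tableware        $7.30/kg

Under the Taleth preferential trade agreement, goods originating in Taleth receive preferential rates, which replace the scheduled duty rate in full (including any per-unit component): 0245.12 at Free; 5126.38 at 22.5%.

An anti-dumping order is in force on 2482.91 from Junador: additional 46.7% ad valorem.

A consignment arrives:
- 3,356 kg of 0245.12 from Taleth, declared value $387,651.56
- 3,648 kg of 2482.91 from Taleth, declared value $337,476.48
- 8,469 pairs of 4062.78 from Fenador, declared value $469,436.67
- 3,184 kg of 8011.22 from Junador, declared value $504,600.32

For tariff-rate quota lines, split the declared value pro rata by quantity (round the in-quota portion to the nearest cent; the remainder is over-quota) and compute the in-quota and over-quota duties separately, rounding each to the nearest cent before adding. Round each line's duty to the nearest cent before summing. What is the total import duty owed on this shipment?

Line 1 (0245.12, Taleth, 3,356 kg, $387,651.56):
Base rate for 0245.12 is 9.5%.
Origin Taleth qualifies under the Corara–Taleth agreement and 0245.12 is covered: preferential rate Free applies instead.
Duty = $387,651.56 × 0% = $0.00.
Line 2 (2482.91, Taleth, 3,648 kg, $337,476.48):
Base rate for 2482.91 is 30%.
Origin Taleth is the FTA partner but 2482.91 is not on the preference list; base rate stands.
The additional-duty order on 2482.91 targets Junador, not Taleth; it does not apply.
Duty = $337,476.48 × 30% = $101,242.94.
Line 3 (4062.78, Fenador, 8,469 pairs, $469,436.67):
Code 4062.78 is under a tariff-rate quota (threshold 3,426 pairs). In-quota: 3,426 pairs at 6.5%; over-quota: 5,043 pairs at 15%.
Pro-rata value split: in-quota = $469,436.67 × 3,426/8,469 = $189,903.18; over-quota = $469,436.67 − $189,903.18 = $279,533.49.
In-quota duty = $189,903.18 × 6.5% = $12,343.71. Over-quota duty = $279,533.49 × 15% = $41,930.02.
Line duty = $12,343.71 + $41,930.02 = $54,273.73.
Line 4 (8011.22, Junador, 3,184 kg, $504,600.32):
Base rate for 8011.22 is $7.30/kg.
Duty = 3,184 × $7.30 = $23,243.20.
Total = $0.00 + $101,242.94 + $54,273.73 + $23,243.20 = $178,759.87.

$178,759.87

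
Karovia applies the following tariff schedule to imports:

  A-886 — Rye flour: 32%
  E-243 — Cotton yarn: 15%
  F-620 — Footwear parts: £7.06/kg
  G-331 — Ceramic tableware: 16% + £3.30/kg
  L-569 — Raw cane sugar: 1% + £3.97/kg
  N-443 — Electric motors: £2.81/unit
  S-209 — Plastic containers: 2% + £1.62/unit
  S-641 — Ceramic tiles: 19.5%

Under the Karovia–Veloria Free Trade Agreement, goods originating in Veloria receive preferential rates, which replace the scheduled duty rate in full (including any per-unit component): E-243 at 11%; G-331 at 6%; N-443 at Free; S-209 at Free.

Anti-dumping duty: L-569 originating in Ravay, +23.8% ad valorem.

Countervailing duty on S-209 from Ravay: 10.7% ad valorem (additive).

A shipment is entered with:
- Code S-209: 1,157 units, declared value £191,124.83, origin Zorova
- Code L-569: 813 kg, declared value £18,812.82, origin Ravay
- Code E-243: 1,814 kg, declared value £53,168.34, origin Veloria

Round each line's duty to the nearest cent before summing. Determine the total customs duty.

£19,438.55

Line 1 (S-209, Zorova, 1,157 units, £191,124.83):
Base rate for S-209 is 2% + £1.62/unit.
S-209 has an FTA preferential rate, but origin Zorova is not Veloria; base rate stands.
The additional-duty order on S-209 targets Ravay, not Zorova; it does not apply.
Duty = £191,124.83 × 2% + 1,157 × £1.62 = £5,696.84.
Line 2 (L-569, Ravay, 813 kg, £18,812.82):
Base rate for L-569 is 1% + £3.97/kg.
Additional duty on L-569 from Ravay: +23.8%. Applied ad valorem rate: 1% + 23.8% = 24.8%.
Duty = £18,812.82 × 24.8% + 813 × £3.97 = £7,893.19.
Line 3 (E-243, Veloria, 1,814 kg, £53,168.34):
Base rate for E-243 is 15%.
Origin Veloria qualifies under the Karovia–Veloria agreement and E-243 is covered: preferential rate 11% applies instead.
Duty = £53,168.34 × 11% = £5,848.52.
Total = £5,696.84 + £7,893.19 + £5,848.52 = £19,438.55.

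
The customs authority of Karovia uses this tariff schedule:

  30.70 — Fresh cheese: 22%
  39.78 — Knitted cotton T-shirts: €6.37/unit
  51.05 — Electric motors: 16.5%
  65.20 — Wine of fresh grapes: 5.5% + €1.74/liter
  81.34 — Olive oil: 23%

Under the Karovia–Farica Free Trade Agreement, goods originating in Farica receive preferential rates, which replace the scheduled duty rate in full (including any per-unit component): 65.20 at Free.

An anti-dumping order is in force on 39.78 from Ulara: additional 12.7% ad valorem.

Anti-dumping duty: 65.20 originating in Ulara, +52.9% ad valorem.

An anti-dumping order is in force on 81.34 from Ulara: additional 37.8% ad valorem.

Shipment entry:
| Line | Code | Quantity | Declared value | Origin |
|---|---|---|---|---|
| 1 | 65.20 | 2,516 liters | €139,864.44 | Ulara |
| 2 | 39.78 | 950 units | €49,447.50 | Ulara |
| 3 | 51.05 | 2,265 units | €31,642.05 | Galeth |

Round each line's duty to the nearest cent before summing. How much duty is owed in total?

Line 1 (65.20, Ulara, 2,516 liters, €139,864.44):
Base rate for 65.20 is 5.5% + €1.74/liter.
65.20 has an FTA preferential rate, but origin Ulara is not Farica; base rate stands.
Additional duty on 65.20 from Ulara: +52.9%. Applied ad valorem rate: 5.5% + 52.9% = 58.4%.
Duty = €139,864.44 × 58.4% + 2,516 × €1.74 = €86,058.67.
Line 2 (39.78, Ulara, 950 units, €49,447.50):
Base rate for 39.78 is €6.37/unit.
Additional duty on 39.78 from Ulara: +12.7% ad valorem. Applied ad valorem rate = 12.7%.
Duty = €49,447.50 × 12.7% + 950 × €6.37 = €12,331.33.
Line 3 (51.05, Galeth, 2,265 units, €31,642.05):
Base rate for 51.05 is 16.5%.
Duty = €31,642.05 × 16.5% = €5,220.94.
Total = €86,058.67 + €12,331.33 + €5,220.94 = €103,610.94.

€103,610.94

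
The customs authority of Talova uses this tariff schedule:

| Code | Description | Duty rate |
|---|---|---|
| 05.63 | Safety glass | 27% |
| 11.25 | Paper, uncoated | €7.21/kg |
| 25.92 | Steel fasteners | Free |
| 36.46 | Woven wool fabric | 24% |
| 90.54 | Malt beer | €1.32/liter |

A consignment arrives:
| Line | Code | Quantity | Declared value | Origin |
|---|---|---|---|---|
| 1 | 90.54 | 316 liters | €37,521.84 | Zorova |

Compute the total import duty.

Line 1 (90.54, Zorova, 316 liters, €37,521.84):
Base rate for 90.54 is €1.32/liter.
Duty = 316 × €1.32 = €417.12.

€417.12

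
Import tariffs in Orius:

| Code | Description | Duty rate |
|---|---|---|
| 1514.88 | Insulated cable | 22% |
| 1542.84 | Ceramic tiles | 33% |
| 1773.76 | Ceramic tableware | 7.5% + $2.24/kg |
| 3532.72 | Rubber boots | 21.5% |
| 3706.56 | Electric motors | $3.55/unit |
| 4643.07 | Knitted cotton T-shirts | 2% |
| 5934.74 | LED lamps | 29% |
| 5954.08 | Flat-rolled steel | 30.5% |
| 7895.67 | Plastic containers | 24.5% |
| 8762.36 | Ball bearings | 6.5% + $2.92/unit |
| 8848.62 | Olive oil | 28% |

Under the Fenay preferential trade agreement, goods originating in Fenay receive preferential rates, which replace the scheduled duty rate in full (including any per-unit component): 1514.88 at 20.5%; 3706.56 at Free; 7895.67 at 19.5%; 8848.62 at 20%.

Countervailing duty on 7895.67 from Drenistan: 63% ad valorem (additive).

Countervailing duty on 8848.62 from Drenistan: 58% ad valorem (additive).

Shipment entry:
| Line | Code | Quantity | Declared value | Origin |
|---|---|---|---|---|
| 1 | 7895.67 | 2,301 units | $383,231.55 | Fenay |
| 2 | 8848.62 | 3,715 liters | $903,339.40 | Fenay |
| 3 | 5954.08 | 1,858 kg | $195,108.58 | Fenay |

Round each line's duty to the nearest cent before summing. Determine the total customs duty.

Line 1 (7895.67, Fenay, 2,301 units, $383,231.55):
Base rate for 7895.67 is 24.5%.
Origin Fenay qualifies under the Orius–Fenay agreement and 7895.67 is covered: preferential rate 19.5% applies instead.
The additional-duty order on 7895.67 targets Drenistan, not Fenay; it does not apply.
Duty = $383,231.55 × 19.5% = $74,730.15.
Line 2 (8848.62, Fenay, 3,715 liters, $903,339.40):
Base rate for 8848.62 is 28%.
Origin Fenay qualifies under the Orius–Fenay agreement and 8848.62 is covered: preferential rate 20% applies instead.
The additional-duty order on 8848.62 targets Drenistan, not Fenay; it does not apply.
Duty = $903,339.40 × 20% = $180,667.88.
Line 3 (5954.08, Fenay, 1,858 kg, $195,108.58):
Base rate for 5954.08 is 30.5%.
Origin Fenay is the FTA partner but 5954.08 is not on the preference list; base rate stands.
Duty = $195,108.58 × 30.5% = $59,508.12.
Total = $74,730.15 + $180,667.88 + $59,508.12 = $314,906.15.

$314,906.15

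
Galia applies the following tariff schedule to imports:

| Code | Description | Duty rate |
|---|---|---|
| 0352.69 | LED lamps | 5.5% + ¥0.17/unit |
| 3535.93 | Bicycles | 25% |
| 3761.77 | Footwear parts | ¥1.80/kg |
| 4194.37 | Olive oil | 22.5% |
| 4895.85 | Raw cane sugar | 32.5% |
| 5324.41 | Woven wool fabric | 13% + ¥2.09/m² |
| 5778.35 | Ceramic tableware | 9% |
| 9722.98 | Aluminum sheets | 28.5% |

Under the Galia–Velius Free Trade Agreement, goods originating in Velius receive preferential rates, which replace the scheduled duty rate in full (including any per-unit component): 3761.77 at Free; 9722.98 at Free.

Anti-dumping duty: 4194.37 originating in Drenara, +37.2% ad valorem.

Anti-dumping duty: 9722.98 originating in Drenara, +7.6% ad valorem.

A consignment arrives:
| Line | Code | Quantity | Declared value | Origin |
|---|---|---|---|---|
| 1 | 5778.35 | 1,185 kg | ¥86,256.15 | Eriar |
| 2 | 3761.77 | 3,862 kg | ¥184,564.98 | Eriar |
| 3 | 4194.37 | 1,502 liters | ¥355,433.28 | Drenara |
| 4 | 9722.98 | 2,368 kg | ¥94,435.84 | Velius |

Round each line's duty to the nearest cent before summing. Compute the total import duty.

Line 1 (5778.35, Eriar, 1,185 kg, ¥86,256.15):
Base rate for 5778.35 is 9%.
Duty = ¥86,256.15 × 9% = ¥7,763.05.
Line 2 (3761.77, Eriar, 3,862 kg, ¥184,564.98):
Base rate for 3761.77 is ¥1.80/kg.
3761.77 has an FTA preferential rate, but origin Eriar is not Velius; base rate stands.
Duty = 3,862 × ¥1.80 = ¥6,951.60.
Line 3 (4194.37, Drenara, 1,502 liters, ¥355,433.28):
Base rate for 4194.37 is 22.5%.
Additional duty on 4194.37 from Drenara: +37.2%. Applied ad valorem rate: 22.5% + 37.2% = 59.7%.
Duty = ¥355,433.28 × 59.7% = ¥212,193.67.
Line 4 (9722.98, Velius, 2,368 kg, ¥94,435.84):
Base rate for 9722.98 is 28.5%.
Origin Velius qualifies under the Galia–Velius agreement and 9722.98 is covered: preferential rate Free applies instead.
The additional-duty order on 9722.98 targets Drenara, not Velius; it does not apply.
Duty = ¥94,435.84 × 0% = ¥0.00.
Total = ¥7,763.05 + ¥6,951.60 + ¥212,193.67 + ¥0.00 = ¥226,908.32.

¥226,908.32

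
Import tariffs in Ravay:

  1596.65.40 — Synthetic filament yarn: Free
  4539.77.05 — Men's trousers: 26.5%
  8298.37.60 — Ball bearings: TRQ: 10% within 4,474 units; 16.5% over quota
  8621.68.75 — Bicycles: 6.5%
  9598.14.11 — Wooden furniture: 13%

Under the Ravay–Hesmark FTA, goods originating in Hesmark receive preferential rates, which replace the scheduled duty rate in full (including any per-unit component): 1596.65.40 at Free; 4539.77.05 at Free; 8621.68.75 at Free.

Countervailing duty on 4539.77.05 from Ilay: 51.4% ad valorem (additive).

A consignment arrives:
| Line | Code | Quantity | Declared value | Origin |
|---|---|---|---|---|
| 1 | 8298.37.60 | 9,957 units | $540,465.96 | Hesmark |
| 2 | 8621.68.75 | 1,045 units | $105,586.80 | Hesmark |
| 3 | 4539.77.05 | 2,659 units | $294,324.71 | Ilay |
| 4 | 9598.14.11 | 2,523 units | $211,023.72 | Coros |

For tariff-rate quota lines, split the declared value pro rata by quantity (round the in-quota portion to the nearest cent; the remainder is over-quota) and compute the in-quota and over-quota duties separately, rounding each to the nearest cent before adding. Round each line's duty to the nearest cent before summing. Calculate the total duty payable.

Line 1 (8298.37.60, Hesmark, 9,957 units, $540,465.96):
Code 8298.37.60 is under a tariff-rate quota (threshold 4,474 units). In-quota: 4,474 units at 10%; over-quota: 5,483 units at 16.5%.
Pro-rata value split: in-quota = $540,465.96 × 4,474/9,957 = $242,848.72; over-quota = $540,465.96 − $242,848.72 = $297,617.24.
In-quota duty = $242,848.72 × 10% = $24,284.87. Over-quota duty = $297,617.24 × 16.5% = $49,106.84.
Line duty = $24,284.87 + $49,106.84 = $73,391.71.
Line 2 (8621.68.75, Hesmark, 1,045 units, $105,586.80):
Base rate for 8621.68.75 is 6.5%.
Origin Hesmark qualifies under the Ravay–Hesmark agreement and 8621.68.75 is covered: preferential rate Free applies instead.
Duty = $105,586.80 × 0% = $0.00.
Line 3 (4539.77.05, Ilay, 2,659 units, $294,324.71):
Base rate for 4539.77.05 is 26.5%.
4539.77.05 has an FTA preferential rate, but origin Ilay is not Hesmark; base rate stands.
Additional duty on 4539.77.05 from Ilay: +51.4%. Applied ad valorem rate: 26.5% + 51.4% = 77.9%.
Duty = $294,324.71 × 77.9% = $229,278.95.
Line 4 (9598.14.11, Coros, 2,523 units, $211,023.72):
Base rate for 9598.14.11 is 13%.
Duty = $211,023.72 × 13% = $27,433.08.
Total = $73,391.71 + $0.00 + $229,278.95 + $27,433.08 = $330,103.74.

$330,103.74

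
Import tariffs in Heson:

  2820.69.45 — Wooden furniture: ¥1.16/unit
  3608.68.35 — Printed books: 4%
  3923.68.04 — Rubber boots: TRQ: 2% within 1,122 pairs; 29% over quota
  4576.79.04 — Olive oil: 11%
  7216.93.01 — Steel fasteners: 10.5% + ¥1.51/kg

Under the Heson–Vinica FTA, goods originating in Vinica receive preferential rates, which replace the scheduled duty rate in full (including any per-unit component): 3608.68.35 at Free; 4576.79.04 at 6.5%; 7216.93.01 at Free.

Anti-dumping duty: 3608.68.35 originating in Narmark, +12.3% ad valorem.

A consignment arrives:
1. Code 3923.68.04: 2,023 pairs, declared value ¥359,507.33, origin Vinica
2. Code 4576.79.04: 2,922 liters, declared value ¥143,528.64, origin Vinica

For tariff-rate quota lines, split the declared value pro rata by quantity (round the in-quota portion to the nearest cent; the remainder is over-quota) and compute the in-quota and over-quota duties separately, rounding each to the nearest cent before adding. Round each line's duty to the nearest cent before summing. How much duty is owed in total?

¥59,751.02

Line 1 (3923.68.04, Vinica, 2,023 pairs, ¥359,507.33):
Code 3923.68.04 is under a tariff-rate quota (threshold 1,122 pairs). In-quota: 1,122 pairs at 2%; over-quota: 901 pairs at 29%.
Pro-rata value split: in-quota = ¥359,507.33 × 1,122/2,023 = ¥199,390.62; over-quota = ¥359,507.33 − ¥199,390.62 = ¥160,116.71.
In-quota duty = ¥199,390.62 × 2% = ¥3,987.81. Over-quota duty = ¥160,116.71 × 29% = ¥46,433.85.
Line duty = ¥3,987.81 + ¥46,433.85 = ¥50,421.66.
Line 2 (4576.79.04, Vinica, 2,922 liters, ¥143,528.64):
Base rate for 4576.79.04 is 11%.
Origin Vinica qualifies under the Heson–Vinica agreement and 4576.79.04 is covered: preferential rate 6.5% applies instead.
Duty = ¥143,528.64 × 6.5% = ¥9,329.36.
Total = ¥50,421.66 + ¥9,329.36 = ¥59,751.02.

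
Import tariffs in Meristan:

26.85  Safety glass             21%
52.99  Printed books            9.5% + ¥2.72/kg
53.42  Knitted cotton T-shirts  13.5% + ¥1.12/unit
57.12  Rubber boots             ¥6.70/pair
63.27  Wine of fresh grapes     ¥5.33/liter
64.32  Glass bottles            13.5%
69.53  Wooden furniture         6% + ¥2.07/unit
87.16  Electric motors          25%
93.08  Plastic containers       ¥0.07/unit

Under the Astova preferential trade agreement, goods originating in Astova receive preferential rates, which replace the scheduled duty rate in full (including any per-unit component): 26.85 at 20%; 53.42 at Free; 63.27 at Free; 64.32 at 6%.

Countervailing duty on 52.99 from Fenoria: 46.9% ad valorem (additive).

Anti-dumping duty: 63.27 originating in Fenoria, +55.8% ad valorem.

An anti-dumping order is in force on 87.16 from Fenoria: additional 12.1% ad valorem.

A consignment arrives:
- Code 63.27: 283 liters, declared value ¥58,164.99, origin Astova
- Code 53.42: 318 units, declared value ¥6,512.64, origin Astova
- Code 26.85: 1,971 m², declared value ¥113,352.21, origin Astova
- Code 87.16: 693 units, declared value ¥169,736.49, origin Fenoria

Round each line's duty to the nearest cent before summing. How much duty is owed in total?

¥85,642.68

Line 1 (63.27, Astova, 283 liters, ¥58,164.99):
Base rate for 63.27 is ¥5.33/liter.
Origin Astova qualifies under the Meristan–Astova agreement and 63.27 is covered: preferential rate Free applies instead.
The additional-duty order on 63.27 targets Fenoria, not Astova; it does not apply.
Duty = ¥58,164.99 × 0% = ¥0.00.
Line 2 (53.42, Astova, 318 units, ¥6,512.64):
Base rate for 53.42 is 13.5% + ¥1.12/unit.
Origin Astova qualifies under the Meristan–Astova agreement and 53.42 is covered: preferential rate Free applies instead.
Duty = ¥6,512.64 × 0% = ¥0.00.
Line 3 (26.85, Astova, 1,971 m², ¥113,352.21):
Base rate for 26.85 is 21%.
Origin Astova qualifies under the Meristan–Astova agreement and 26.85 is covered: preferential rate 20% applies instead.
Duty = ¥113,352.21 × 20% = ¥22,670.44.
Line 4 (87.16, Fenoria, 693 units, ¥169,736.49):
Base rate for 87.16 is 25%.
Additional duty on 87.16 from Fenoria: +12.1%. Applied ad valorem rate: 25% + 12.1% = 37.1%.
Duty = ¥169,736.49 × 37.1% = ¥62,972.24.
Total = ¥0.00 + ¥0.00 + ¥22,670.44 + ¥62,972.24 = ¥85,642.68.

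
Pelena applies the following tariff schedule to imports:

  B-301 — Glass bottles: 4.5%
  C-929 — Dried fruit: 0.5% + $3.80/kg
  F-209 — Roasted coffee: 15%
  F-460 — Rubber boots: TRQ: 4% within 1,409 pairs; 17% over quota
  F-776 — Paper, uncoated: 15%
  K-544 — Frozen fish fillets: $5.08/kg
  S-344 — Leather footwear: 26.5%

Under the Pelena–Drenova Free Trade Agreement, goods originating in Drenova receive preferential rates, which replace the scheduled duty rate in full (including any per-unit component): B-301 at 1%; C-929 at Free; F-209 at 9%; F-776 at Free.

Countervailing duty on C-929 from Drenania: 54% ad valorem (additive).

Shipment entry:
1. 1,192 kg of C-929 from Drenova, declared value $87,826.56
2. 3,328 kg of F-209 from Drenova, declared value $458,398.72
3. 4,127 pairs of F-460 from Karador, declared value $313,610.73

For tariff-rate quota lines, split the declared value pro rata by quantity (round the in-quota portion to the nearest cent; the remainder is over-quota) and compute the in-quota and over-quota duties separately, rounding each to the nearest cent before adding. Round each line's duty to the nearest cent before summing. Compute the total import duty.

Line 1 (C-929, Drenova, 1,192 kg, $87,826.56):
Base rate for C-929 is 0.5% + $3.80/kg.
Origin Drenova qualifies under the Pelena–Drenova agreement and C-929 is covered: preferential rate Free applies instead.
The additional-duty order on C-929 targets Drenania, not Drenova; it does not apply.
Duty = $87,826.56 × 0% = $0.00.
Line 2 (F-209, Drenova, 3,328 kg, $458,398.72):
Base rate for F-209 is 15%.
Origin Drenova qualifies under the Pelena–Drenova agreement and F-209 is covered: preferential rate 9% applies instead.
Duty = $458,398.72 × 9% = $41,255.88.
Line 3 (F-460, Karador, 4,127 pairs, $313,610.73):
Code F-460 is under a tariff-rate quota (threshold 1,409 pairs). In-quota: 1,409 pairs at 4%; over-quota: 2,718 pairs at 17%.
Pro-rata value split: in-quota = $313,610.73 × 1,409/4,127 = $107,069.91; over-quota = $313,610.73 − $107,069.91 = $206,540.82.
In-quota duty = $107,069.91 × 4% = $4,282.80. Over-quota duty = $206,540.82 × 17% = $35,111.94.
Line duty = $4,282.80 + $35,111.94 = $39,394.74.
Total = $0.00 + $41,255.88 + $39,394.74 = $80,650.62.

$80,650.62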